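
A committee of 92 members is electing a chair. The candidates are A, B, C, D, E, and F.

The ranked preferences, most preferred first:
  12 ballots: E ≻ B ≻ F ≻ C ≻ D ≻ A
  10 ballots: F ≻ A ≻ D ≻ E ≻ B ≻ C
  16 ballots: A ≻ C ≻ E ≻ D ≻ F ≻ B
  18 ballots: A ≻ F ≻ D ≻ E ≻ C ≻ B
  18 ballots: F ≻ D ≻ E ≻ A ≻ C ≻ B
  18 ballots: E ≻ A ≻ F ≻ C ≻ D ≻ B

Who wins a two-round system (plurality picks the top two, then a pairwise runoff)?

E

Round 1 first-place votes: A 34, B 0, C 0, D 0, E 30, F 28. A and E advance.
Runoff: A is ranked above E on 44 ballots, E above A on 48.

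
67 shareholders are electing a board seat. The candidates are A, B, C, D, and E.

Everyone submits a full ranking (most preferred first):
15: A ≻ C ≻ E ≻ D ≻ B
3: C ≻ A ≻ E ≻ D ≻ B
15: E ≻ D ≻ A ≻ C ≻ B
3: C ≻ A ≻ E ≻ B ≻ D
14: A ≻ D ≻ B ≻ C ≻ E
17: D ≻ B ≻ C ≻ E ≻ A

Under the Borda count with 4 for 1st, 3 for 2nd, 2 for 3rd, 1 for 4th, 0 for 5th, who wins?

D

A: 15×4 + 3×3 + 15×2 + 3×3 + 14×4 + 17×0 = 164
B: 15×0 + 3×0 + 15×0 + 3×1 + 14×2 + 17×3 = 82
C: 15×3 + 3×4 + 15×1 + 3×4 + 14×1 + 17×2 = 132
D: 15×1 + 3×1 + 15×3 + 3×0 + 14×3 + 17×4 = 173
E: 15×2 + 3×2 + 15×4 + 3×2 + 14×0 + 17×1 = 119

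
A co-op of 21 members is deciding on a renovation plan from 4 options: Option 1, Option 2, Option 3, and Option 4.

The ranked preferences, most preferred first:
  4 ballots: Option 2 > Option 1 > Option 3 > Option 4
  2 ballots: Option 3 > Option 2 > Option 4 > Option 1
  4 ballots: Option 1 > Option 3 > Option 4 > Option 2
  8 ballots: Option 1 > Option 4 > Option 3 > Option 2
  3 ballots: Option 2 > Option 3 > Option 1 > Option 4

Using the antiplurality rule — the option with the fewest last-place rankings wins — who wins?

Option 3

Last-place votes: Option 1 2, Option 2 12, Option 3 0, Option 4 7.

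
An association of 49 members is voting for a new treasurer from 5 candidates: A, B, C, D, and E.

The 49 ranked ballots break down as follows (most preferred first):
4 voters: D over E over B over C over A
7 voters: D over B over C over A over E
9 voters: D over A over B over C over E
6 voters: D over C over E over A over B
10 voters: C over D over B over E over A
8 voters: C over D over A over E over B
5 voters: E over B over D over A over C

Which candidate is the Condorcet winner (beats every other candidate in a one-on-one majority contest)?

D vs A: 49–0
D vs B: 44–5
D vs C: 31–18
D vs E: 44–5
D beats every other candidate.

D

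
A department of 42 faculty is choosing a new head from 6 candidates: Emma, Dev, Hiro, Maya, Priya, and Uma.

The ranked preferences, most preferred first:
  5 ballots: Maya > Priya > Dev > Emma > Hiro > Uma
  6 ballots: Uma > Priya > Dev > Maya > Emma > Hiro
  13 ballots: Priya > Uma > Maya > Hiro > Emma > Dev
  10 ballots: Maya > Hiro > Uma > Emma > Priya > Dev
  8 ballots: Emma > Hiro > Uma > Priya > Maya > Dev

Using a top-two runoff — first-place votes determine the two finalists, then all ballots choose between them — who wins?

Round 1 first-place votes: Emma 8, Dev 0, Hiro 0, Maya 15, Priya 13, Uma 6. Maya and Priya advance.
Runoff: Maya is ranked above Priya on 15 ballots, Priya above Maya on 27.

Priya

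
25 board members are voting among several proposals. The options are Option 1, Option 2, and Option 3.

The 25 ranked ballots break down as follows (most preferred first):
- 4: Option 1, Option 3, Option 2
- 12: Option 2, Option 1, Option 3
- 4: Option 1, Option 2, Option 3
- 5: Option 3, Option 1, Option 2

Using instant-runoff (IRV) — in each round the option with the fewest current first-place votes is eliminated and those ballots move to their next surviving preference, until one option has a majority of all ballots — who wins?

Option 1

Round 1: Option 1 8, Option 2 12, Option 3 5. Option 3 eliminated.
Round 2: Option 1 13, Option 2 12. Option 1 has a majority (≥13).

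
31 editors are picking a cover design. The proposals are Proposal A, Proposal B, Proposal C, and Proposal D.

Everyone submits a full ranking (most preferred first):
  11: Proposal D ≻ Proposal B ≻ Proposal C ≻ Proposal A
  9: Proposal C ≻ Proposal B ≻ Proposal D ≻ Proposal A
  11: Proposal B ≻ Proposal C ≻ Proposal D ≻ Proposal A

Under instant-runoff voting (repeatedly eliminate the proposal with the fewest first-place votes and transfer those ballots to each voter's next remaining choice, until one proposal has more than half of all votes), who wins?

Proposal B

Round 1: Proposal A 0, Proposal B 11, Proposal C 9, Proposal D 11. Proposal A eliminated.
Round 2: Proposal B 11, Proposal C 9, Proposal D 11. Proposal C eliminated.
Round 3: Proposal B 20, Proposal D 11. Proposal B has a majority (≥16).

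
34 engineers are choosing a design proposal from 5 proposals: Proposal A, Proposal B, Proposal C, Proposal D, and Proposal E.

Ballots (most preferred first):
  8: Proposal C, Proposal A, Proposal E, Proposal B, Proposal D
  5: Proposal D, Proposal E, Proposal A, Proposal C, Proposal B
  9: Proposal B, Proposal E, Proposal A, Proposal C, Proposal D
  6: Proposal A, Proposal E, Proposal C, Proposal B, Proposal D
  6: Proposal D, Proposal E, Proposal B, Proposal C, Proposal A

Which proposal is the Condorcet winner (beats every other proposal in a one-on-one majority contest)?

Proposal E vs Proposal A: 20–14
Proposal E vs Proposal B: 25–9
Proposal E vs Proposal C: 26–8
Proposal E vs Proposal D: 23–11
Proposal E beats every other proposal.

Proposal E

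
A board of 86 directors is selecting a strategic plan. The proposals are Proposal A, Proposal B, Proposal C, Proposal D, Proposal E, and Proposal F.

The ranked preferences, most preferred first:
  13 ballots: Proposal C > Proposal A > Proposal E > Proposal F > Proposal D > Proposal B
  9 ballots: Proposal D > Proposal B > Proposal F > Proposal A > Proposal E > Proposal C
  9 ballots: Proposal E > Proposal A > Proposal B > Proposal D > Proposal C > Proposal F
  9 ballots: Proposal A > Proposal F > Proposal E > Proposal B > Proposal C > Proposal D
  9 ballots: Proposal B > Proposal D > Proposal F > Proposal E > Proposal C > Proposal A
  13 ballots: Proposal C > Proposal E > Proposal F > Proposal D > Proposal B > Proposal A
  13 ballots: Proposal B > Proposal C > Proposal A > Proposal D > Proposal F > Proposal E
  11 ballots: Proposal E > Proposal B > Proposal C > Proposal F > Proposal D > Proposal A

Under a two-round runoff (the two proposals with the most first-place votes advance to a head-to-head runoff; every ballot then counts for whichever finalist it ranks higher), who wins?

Proposal B

Round 1 first-place votes: Proposal A 9, Proposal B 22, Proposal C 26, Proposal D 9, Proposal E 20, Proposal F 0. Proposal C and Proposal B advance.
Runoff: Proposal C is ranked above Proposal B on 26 ballots, Proposal B above Proposal C on 60.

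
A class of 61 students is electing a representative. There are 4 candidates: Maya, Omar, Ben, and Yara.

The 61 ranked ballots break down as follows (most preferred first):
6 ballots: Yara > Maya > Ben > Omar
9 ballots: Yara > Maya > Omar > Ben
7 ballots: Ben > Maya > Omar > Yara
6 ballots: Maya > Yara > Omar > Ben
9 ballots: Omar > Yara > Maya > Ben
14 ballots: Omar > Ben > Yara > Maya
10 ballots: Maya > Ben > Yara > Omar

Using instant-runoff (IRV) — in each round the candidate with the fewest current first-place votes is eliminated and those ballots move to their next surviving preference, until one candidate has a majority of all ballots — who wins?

Maya

Round 1: Maya 16, Omar 23, Ben 7, Yara 15. Ben eliminated.
Round 2: Maya 23, Omar 23, Yara 15. Yara eliminated.
Round 3: Maya 38, Omar 23. Maya has a majority (≥31).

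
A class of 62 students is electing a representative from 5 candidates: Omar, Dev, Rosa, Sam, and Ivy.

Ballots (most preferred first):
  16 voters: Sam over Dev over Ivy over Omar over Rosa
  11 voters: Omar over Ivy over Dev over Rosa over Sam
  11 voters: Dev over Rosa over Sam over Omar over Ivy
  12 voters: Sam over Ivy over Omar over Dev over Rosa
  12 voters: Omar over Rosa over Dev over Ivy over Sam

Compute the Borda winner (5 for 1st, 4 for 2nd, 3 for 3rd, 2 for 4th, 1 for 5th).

Dev

Omar: 16×2 + 11×5 + 11×2 + 12×3 + 12×5 = 205
Dev: 16×4 + 11×3 + 11×5 + 12×2 + 12×3 = 212
Rosa: 16×1 + 11×2 + 11×4 + 12×1 + 12×4 = 142
Sam: 16×5 + 11×1 + 11×3 + 12×5 + 12×1 = 196
Ivy: 16×3 + 11×4 + 11×1 + 12×4 + 12×2 = 175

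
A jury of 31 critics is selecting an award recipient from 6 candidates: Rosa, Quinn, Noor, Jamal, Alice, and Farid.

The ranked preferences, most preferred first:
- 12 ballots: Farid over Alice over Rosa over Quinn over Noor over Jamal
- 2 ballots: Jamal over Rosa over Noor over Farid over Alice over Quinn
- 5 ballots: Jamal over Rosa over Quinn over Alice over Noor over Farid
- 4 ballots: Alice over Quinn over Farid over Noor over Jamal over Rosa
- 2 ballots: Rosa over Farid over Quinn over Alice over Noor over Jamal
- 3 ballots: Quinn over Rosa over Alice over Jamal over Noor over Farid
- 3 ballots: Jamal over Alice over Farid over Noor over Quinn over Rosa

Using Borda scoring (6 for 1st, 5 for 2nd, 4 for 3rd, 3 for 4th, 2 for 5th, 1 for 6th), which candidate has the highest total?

Alice

Rosa: 12×4 + 2×5 + 5×5 + 4×1 + 2×6 + 3×5 + 3×1 = 117
Quinn: 12×3 + 2×1 + 5×4 + 4×5 + 2×4 + 3×6 + 3×2 = 110
Noor: 12×2 + 2×4 + 5×2 + 4×3 + 2×2 + 3×2 + 3×3 = 73
Jamal: 12×1 + 2×6 + 5×6 + 4×2 + 2×1 + 3×3 + 3×6 = 91
Alice: 12×5 + 2×2 + 5×3 + 4×6 + 2×3 + 3×4 + 3×5 = 136
Farid: 12×6 + 2×3 + 5×1 + 4×4 + 2×5 + 3×1 + 3×4 = 124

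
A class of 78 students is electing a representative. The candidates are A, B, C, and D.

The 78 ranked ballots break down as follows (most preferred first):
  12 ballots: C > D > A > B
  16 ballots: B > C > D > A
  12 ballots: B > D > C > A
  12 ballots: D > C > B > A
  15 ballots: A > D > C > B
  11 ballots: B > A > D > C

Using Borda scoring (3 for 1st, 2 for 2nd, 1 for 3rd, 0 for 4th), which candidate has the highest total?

D

A: 12×1 + 16×0 + 12×0 + 12×0 + 15×3 + 11×2 = 79
B: 12×0 + 16×3 + 12×3 + 12×1 + 15×0 + 11×3 = 129
C: 12×3 + 16×2 + 12×1 + 12×2 + 15×1 + 11×0 = 119
D: 12×2 + 16×1 + 12×2 + 12×3 + 15×2 + 11×1 = 141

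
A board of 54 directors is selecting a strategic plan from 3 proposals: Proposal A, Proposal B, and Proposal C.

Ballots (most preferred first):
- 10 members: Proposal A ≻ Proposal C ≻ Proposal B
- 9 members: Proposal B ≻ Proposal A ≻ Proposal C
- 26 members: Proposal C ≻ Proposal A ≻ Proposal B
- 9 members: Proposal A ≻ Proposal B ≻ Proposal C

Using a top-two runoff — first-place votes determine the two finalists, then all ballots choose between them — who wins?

Round 1 first-place votes: Proposal A 19, Proposal B 9, Proposal C 26. Proposal C and Proposal A advance.
Runoff: Proposal C is ranked above Proposal A on 26 ballots, Proposal A above Proposal C on 28.

Proposal A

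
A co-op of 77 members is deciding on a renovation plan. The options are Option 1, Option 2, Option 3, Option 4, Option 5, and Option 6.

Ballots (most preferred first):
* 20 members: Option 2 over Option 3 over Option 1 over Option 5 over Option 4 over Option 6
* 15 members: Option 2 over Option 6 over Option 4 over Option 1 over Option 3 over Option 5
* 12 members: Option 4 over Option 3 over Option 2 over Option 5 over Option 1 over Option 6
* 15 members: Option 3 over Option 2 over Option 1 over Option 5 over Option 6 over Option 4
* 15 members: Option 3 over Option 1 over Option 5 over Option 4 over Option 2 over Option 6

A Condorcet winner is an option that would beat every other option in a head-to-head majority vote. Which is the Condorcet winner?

Option 3

Option 3 vs Option 1: 62–15
Option 3 vs Option 2: 42–35
Option 3 vs Option 4: 50–27
Option 3 vs Option 5: 77–0
Option 3 vs Option 6: 62–15
Option 3 beats every other option.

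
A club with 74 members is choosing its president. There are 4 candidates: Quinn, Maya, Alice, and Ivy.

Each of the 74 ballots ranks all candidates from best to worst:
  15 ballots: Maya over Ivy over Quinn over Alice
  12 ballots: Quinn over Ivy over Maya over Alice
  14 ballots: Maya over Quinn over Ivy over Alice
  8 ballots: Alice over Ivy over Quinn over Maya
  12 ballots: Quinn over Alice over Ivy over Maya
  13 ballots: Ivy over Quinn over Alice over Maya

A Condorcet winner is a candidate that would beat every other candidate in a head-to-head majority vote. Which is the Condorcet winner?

Quinn vs Maya: 45–29
Quinn vs Alice: 66–8
Quinn vs Ivy: 38–36
Quinn beats every other candidate.

Quinn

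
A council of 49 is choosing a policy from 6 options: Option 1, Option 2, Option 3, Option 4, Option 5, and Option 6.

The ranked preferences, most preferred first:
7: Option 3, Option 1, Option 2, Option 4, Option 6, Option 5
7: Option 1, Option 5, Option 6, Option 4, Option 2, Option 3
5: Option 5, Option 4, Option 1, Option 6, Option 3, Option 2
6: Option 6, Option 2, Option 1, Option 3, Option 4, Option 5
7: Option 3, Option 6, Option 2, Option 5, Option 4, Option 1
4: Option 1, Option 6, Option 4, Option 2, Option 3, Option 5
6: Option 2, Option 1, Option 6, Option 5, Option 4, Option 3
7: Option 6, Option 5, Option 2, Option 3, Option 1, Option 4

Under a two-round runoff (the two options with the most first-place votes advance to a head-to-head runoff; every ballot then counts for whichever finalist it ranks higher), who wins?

Option 6

Round 1 first-place votes: Option 1 11, Option 2 6, Option 3 14, Option 4 0, Option 5 5, Option 6 13. Option 3 and Option 6 advance.
Runoff: Option 3 is ranked above Option 6 on 14 ballots, Option 6 above Option 3 on 35.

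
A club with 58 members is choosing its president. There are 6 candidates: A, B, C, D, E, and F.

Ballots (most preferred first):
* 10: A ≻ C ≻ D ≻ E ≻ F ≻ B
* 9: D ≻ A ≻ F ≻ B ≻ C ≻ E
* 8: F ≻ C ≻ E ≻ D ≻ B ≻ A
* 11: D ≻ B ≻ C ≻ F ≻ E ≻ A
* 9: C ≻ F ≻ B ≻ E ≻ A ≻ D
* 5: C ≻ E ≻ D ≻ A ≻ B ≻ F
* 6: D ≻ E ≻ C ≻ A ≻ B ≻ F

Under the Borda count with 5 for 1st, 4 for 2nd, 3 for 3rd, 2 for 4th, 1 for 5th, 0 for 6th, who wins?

A: 10×5 + 9×4 + 8×0 + 11×0 + 9×1 + 5×2 + 6×2 = 117
B: 10×0 + 9×2 + 8×1 + 11×4 + 9×3 + 5×1 + 6×1 = 108
C: 10×4 + 9×1 + 8×4 + 11×3 + 9×5 + 5×5 + 6×3 = 202
D: 10×3 + 9×5 + 8×2 + 11×5 + 9×0 + 5×3 + 6×5 = 191
E: 10×2 + 9×0 + 8×3 + 11×1 + 9×2 + 5×4 + 6×4 = 117
F: 10×1 + 9×3 + 8×5 + 11×2 + 9×4 + 5×0 + 6×0 = 135

C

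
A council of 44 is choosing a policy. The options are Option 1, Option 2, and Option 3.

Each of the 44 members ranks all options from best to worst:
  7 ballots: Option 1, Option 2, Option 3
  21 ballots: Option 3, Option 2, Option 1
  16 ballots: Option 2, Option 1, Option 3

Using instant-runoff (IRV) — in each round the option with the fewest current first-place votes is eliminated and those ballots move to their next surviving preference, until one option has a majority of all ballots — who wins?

Option 2

Round 1: Option 1 7, Option 2 16, Option 3 21. Option 1 eliminated.
Round 2: Option 2 23, Option 3 21. Option 2 has a majority (≥23).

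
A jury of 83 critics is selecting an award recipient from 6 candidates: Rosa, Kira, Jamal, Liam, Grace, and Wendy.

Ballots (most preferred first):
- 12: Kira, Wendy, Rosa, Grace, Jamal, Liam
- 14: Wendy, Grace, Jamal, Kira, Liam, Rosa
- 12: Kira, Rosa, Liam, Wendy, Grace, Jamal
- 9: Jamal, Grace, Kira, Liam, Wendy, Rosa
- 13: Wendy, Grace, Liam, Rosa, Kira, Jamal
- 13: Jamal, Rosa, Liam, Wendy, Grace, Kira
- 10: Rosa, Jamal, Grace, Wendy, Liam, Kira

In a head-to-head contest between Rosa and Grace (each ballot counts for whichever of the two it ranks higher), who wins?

Rosa

Rosa is ranked above Grace on 47 ballots; Grace above Rosa on 36.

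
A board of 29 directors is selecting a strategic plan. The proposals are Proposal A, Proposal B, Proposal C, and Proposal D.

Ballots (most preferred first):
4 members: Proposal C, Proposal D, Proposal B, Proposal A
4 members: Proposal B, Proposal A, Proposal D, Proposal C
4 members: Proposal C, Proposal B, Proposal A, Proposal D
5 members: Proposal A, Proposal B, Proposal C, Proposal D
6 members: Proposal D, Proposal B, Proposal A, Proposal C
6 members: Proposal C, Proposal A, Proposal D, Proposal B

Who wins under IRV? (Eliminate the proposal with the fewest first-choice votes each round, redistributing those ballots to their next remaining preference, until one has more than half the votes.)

Proposal A

Round 1: Proposal A 5, Proposal B 4, Proposal C 14, Proposal D 6. Proposal B eliminated.
Round 2: Proposal A 9, Proposal C 14, Proposal D 6. Proposal D eliminated.
Round 3: Proposal A 15, Proposal C 14. Proposal A has a majority (≥15).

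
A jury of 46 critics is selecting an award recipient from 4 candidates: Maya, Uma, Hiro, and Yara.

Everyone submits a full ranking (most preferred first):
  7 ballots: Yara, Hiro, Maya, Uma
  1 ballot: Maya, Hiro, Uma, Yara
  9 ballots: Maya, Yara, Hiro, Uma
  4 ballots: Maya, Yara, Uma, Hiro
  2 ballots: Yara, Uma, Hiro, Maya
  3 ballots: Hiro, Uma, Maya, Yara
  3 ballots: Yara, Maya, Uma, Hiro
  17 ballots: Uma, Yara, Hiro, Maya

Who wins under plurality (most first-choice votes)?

Uma

First-place votes: Maya 14, Uma 17, Hiro 3, Yara 12.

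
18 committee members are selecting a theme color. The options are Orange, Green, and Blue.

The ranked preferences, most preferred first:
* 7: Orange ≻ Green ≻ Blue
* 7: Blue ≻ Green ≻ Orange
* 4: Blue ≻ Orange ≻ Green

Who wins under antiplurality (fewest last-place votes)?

Green

Last-place votes: Orange 7, Green 4, Blue 7.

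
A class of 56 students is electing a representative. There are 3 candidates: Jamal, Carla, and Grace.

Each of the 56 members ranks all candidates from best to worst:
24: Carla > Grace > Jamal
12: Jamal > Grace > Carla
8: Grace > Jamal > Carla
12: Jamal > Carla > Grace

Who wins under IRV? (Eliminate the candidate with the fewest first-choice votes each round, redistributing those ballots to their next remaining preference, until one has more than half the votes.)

Round 1: Jamal 24, Carla 24, Grace 8. Grace eliminated.
Round 2: Jamal 32, Carla 24. Jamal has a majority (≥29).

Jamal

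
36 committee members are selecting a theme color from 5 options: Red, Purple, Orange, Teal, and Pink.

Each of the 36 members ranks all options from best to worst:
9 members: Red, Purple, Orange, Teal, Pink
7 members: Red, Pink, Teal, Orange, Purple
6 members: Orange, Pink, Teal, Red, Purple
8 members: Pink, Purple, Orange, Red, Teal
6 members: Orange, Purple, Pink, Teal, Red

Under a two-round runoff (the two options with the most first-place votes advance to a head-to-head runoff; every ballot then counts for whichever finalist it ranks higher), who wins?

Round 1 first-place votes: Red 16, Purple 0, Orange 12, Teal 0, Pink 8. Red and Orange advance.
Runoff: Red is ranked above Orange on 16 ballots, Orange above Red on 20.

Orange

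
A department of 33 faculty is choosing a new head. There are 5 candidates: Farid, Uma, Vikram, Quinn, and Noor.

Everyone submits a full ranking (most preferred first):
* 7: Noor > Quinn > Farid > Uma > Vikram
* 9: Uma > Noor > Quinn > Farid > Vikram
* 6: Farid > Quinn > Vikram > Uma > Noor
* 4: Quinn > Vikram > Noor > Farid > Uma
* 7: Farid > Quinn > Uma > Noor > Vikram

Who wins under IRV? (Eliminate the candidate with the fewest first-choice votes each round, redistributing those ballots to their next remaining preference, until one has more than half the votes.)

Round 1: Farid 13, Uma 9, Vikram 0, Quinn 4, Noor 7. Vikram eliminated.
Round 2: Farid 13, Uma 9, Quinn 4, Noor 7. Quinn eliminated.
Round 3: Farid 13, Uma 9, Noor 11. Uma eliminated.
Round 4: Farid 13, Noor 20. Noor has a majority (≥17).

Noor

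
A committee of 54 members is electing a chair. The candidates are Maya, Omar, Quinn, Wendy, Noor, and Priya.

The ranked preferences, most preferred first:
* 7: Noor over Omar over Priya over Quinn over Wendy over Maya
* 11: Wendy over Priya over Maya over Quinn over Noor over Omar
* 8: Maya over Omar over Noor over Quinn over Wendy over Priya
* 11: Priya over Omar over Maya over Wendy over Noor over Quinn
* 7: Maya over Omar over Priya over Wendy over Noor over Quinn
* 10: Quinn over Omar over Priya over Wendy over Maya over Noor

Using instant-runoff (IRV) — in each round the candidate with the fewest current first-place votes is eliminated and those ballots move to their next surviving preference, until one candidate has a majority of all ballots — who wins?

Priya

Round 1: Maya 15, Omar 0, Quinn 10, Wendy 11, Noor 7, Priya 11. Omar eliminated.
Round 2: Maya 15, Quinn 10, Wendy 11, Noor 7, Priya 11. Noor eliminated.
Round 3: Maya 15, Quinn 10, Wendy 11, Priya 18. Quinn eliminated.
Round 4: Maya 15, Wendy 11, Priya 28. Priya has a majority (≥28).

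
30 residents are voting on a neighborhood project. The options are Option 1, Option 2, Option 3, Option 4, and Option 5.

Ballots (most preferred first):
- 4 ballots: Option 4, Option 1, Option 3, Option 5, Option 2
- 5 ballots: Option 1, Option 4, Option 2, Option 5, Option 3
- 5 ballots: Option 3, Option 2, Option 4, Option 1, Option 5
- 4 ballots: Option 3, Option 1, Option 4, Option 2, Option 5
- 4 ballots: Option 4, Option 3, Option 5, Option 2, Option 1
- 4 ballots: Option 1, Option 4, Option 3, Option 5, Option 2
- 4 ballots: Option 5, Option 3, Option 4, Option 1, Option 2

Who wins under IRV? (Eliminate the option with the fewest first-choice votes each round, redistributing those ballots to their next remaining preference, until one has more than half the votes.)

Option 3

Round 1: Option 1 9, Option 2 0, Option 3 9, Option 4 8, Option 5 4. Option 2 eliminated.
Round 2: Option 1 9, Option 3 9, Option 4 8, Option 5 4. Option 5 eliminated.
Round 3: Option 1 9, Option 3 13, Option 4 8. Option 4 eliminated.
Round 4: Option 1 13, Option 3 17. Option 3 has a majority (≥16).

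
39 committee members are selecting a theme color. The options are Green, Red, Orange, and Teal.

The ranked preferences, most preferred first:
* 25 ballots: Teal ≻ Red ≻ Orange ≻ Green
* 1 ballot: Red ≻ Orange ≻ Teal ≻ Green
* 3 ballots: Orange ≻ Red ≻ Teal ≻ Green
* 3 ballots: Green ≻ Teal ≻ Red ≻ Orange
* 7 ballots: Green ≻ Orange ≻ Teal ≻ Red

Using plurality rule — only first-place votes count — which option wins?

Teal

First-place votes: Green 10, Red 1, Orange 3, Teal 25.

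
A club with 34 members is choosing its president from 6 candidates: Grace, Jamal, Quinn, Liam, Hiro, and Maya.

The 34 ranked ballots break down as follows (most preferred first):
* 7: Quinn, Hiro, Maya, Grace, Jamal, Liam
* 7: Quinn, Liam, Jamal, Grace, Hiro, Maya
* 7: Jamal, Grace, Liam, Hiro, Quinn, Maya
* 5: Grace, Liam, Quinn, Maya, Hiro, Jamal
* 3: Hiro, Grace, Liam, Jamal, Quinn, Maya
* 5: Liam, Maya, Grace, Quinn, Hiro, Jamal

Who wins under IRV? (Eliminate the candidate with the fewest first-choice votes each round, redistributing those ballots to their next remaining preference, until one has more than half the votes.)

Grace

Round 1: Grace 5, Jamal 7, Quinn 14, Liam 5, Hiro 3, Maya 0. Maya eliminated.
Round 2: Grace 5, Jamal 7, Quinn 14, Liam 5, Hiro 3. Hiro eliminated.
Round 3: Grace 8, Jamal 7, Quinn 14, Liam 5. Liam eliminated.
Round 4: Grace 13, Jamal 7, Quinn 14. Jamal eliminated.
Round 5: Grace 20, Quinn 14. Grace has a majority (≥18).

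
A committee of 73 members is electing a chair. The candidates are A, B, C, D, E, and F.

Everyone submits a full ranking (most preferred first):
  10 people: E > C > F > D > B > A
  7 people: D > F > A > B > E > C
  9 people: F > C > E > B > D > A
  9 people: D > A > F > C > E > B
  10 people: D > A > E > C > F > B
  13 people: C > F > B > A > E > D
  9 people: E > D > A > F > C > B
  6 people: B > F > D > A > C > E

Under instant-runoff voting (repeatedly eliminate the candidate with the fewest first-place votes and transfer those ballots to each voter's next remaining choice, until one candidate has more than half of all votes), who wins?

Round 1: A 0, B 6, C 13, D 26, E 19, F 9. A eliminated.
Round 2: B 6, C 13, D 26, E 19, F 9. B eliminated.
Round 3: C 13, D 26, E 19, F 15. C eliminated.
Round 4: D 26, E 19, F 28. E eliminated.
Round 5: D 35, F 38. F has a majority (≥37).

F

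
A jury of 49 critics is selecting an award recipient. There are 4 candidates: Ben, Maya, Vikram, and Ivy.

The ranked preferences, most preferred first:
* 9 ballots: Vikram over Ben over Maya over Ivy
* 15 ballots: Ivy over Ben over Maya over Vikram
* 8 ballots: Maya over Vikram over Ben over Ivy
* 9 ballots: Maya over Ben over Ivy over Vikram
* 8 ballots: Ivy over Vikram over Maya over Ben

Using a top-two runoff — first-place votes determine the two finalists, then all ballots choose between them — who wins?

Round 1 first-place votes: Ben 0, Maya 17, Vikram 9, Ivy 23. Ivy and Maya advance.
Runoff: Ivy is ranked above Maya on 23 ballots, Maya above Ivy on 26.

Maya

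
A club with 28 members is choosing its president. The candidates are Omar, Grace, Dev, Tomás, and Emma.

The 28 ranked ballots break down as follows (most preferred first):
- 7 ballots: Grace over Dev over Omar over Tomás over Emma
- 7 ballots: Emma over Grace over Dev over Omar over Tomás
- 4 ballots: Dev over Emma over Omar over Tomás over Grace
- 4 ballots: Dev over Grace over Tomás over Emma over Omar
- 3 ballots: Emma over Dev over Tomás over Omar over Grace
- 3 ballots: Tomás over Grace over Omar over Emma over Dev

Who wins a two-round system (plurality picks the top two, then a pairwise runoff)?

Round 1 first-place votes: Omar 0, Grace 7, Dev 8, Tomás 3, Emma 10. Emma and Dev advance.
Runoff: Emma is ranked above Dev on 13 ballots, Dev above Emma on 15.

Dev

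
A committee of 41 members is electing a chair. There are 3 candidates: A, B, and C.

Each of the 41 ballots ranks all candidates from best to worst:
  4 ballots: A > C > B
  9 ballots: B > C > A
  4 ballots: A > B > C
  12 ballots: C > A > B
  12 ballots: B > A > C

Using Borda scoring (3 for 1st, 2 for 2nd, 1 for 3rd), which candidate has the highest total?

A: 4×3 + 9×1 + 4×3 + 12×2 + 12×2 = 81
B: 4×1 + 9×3 + 4×2 + 12×1 + 12×3 = 87
C: 4×2 + 9×2 + 4×1 + 12×3 + 12×1 = 78

B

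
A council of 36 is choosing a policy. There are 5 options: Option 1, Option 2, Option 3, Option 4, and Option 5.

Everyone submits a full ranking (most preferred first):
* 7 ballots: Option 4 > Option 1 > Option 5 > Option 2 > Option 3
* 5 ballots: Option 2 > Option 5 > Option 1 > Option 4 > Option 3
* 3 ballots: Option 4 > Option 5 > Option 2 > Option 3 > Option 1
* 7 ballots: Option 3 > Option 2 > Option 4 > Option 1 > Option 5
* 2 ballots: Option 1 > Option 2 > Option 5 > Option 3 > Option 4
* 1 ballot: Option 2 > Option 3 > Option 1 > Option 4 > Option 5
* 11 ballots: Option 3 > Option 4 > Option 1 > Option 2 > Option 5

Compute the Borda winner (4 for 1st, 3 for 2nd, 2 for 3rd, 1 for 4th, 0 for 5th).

Option 4

Option 1: 7×3 + 5×2 + 3×0 + 7×1 + 2×4 + 1×2 + 11×2 = 70
Option 2: 7×1 + 5×4 + 3×2 + 7×3 + 2×3 + 1×4 + 11×1 = 75
Option 3: 7×0 + 5×0 + 3×1 + 7×4 + 2×1 + 1×3 + 11×4 = 80
Option 4: 7×4 + 5×1 + 3×4 + 7×2 + 2×0 + 1×1 + 11×3 = 93
Option 5: 7×2 + 5×3 + 3×3 + 7×0 + 2×2 + 1×0 + 11×0 = 42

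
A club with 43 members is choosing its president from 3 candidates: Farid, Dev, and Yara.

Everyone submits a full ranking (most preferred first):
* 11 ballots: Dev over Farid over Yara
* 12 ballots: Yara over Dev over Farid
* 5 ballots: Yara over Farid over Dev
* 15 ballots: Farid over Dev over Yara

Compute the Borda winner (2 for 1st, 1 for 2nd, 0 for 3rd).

Farid: 11×1 + 12×0 + 5×1 + 15×2 = 46
Dev: 11×2 + 12×1 + 5×0 + 15×1 = 49
Yara: 11×0 + 12×2 + 5×2 + 15×0 = 34

Dev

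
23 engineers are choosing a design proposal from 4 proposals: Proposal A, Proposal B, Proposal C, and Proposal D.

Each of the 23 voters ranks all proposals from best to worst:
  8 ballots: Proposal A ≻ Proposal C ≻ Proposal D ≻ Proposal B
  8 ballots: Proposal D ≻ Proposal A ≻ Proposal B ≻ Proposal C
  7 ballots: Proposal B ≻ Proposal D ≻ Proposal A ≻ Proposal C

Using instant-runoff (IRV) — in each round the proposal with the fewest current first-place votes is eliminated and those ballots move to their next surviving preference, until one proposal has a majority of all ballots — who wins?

Proposal D

Round 1: Proposal A 8, Proposal B 7, Proposal C 0, Proposal D 8. Proposal C eliminated.
Round 2: Proposal A 8, Proposal B 7, Proposal D 8. Proposal B eliminated.
Round 3: Proposal A 8, Proposal D 15. Proposal D has a majority (≥12).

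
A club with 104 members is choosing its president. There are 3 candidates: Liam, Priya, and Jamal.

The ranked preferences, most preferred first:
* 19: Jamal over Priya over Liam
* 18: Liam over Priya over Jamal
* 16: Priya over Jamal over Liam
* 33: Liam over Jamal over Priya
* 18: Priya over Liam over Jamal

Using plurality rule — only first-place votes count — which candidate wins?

Liam

First-place votes: Liam 51, Priya 34, Jamal 19.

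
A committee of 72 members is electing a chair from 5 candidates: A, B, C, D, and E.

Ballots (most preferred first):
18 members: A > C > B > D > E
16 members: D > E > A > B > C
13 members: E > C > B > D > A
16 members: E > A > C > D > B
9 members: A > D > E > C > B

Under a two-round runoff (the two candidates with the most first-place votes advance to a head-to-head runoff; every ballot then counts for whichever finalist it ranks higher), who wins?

E

Round 1 first-place votes: A 27, B 0, C 0, D 16, E 29. E and A advance.
Runoff: E is ranked above A on 45 ballots, A above E on 27.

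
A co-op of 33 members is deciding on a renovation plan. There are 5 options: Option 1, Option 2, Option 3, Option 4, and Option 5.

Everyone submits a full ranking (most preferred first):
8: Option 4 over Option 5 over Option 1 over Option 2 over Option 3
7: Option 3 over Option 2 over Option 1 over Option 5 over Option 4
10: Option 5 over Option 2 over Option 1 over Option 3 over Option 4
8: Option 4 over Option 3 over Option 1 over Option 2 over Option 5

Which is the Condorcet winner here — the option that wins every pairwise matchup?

Option 5

Option 5 vs Option 1: 18–15
Option 5 vs Option 2: 18–15
Option 5 vs Option 3: 18–15
Option 5 vs Option 4: 17–16
Option 5 beats every other option.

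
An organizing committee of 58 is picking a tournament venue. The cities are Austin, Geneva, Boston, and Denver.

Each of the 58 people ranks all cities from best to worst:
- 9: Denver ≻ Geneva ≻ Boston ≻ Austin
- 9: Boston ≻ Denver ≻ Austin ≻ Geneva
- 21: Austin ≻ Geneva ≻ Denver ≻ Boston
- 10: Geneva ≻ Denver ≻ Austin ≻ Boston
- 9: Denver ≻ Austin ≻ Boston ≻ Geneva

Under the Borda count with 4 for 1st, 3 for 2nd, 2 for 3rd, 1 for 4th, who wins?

Denver

Austin: 9×1 + 9×2 + 21×4 + 10×2 + 9×3 = 158
Geneva: 9×3 + 9×1 + 21×3 + 10×4 + 9×1 = 148
Boston: 9×2 + 9×4 + 21×1 + 10×1 + 9×2 = 103
Denver: 9×4 + 9×3 + 21×2 + 10×3 + 9×4 = 171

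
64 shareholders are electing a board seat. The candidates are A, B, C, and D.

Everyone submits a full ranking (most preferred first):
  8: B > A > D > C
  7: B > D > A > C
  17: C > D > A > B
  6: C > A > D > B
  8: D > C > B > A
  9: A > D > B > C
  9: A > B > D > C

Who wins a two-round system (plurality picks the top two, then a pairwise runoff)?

A

Round 1 first-place votes: A 18, B 15, C 23, D 8. C and A advance.
Runoff: C is ranked above A on 31 ballots, A above C on 33.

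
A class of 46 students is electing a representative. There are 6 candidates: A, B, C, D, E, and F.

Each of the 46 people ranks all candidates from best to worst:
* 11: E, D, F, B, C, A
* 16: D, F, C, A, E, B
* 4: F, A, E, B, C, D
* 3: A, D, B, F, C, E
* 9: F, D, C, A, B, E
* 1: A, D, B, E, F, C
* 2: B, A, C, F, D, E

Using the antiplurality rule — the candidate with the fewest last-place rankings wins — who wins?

Last-place votes: A 11, B 16, C 1, D 4, E 14, F 0.

F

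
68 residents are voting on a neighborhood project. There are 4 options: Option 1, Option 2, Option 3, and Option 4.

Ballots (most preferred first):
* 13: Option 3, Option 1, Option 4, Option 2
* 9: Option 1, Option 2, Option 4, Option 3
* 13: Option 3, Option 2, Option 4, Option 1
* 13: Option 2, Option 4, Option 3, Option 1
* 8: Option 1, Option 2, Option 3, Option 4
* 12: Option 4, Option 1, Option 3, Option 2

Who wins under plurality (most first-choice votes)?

Option 3

First-place votes: Option 1 17, Option 2 13, Option 3 26, Option 4 12.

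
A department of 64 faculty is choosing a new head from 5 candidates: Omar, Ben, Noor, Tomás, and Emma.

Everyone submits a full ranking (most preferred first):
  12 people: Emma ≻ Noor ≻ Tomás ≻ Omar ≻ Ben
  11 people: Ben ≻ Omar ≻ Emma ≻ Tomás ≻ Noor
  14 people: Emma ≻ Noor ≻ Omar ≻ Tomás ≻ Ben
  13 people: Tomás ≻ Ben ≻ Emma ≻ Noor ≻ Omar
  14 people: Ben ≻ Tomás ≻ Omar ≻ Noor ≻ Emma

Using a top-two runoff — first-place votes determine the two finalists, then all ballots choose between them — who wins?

Round 1 first-place votes: Omar 0, Ben 25, Noor 0, Tomás 13, Emma 26. Emma and Ben advance.
Runoff: Emma is ranked above Ben on 26 ballots, Ben above Emma on 38.

Ben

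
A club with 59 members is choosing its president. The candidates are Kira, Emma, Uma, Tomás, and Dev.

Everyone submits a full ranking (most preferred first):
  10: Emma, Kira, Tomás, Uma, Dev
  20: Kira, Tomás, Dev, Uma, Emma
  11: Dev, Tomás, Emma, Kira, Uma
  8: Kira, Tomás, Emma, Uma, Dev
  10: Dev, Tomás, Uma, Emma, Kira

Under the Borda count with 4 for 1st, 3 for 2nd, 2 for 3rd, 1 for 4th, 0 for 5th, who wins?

Tomás

Kira: 10×3 + 20×4 + 11×1 + 8×4 + 10×0 = 153
Emma: 10×4 + 20×0 + 11×2 + 8×2 + 10×1 = 88
Uma: 10×1 + 20×1 + 11×0 + 8×1 + 10×2 = 58
Tomás: 10×2 + 20×3 + 11×3 + 8×3 + 10×3 = 167
Dev: 10×0 + 20×2 + 11×4 + 8×0 + 10×4 = 124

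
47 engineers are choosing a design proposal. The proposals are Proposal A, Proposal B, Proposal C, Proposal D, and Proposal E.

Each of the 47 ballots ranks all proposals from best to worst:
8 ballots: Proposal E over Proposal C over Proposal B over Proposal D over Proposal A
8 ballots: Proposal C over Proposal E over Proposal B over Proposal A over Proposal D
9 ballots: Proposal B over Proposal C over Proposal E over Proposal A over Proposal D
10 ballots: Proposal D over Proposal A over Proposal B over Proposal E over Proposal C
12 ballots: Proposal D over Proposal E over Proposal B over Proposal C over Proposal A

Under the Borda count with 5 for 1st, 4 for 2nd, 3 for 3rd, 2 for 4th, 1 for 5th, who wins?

Proposal A: 8×1 + 8×2 + 9×2 + 10×4 + 12×1 = 94
Proposal B: 8×3 + 8×3 + 9×5 + 10×3 + 12×3 = 159
Proposal C: 8×4 + 8×5 + 9×4 + 10×1 + 12×2 = 142
Proposal D: 8×2 + 8×1 + 9×1 + 10×5 + 12×5 = 143
Proposal E: 8×5 + 8×4 + 9×3 + 10×2 + 12×4 = 167

Proposal E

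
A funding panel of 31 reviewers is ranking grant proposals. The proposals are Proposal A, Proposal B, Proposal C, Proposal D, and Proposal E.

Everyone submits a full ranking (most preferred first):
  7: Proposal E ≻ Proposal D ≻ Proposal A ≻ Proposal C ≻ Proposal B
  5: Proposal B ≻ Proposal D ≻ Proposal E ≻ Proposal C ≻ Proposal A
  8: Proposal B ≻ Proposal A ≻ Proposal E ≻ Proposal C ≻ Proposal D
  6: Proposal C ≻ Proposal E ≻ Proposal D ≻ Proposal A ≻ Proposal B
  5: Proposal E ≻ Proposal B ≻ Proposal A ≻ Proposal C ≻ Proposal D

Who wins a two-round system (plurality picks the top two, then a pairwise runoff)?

Round 1 first-place votes: Proposal A 0, Proposal B 13, Proposal C 6, Proposal D 0, Proposal E 12. Proposal B and Proposal E advance.
Runoff: Proposal B is ranked above Proposal E on 13 ballots, Proposal E above Proposal B on 18.

Proposal E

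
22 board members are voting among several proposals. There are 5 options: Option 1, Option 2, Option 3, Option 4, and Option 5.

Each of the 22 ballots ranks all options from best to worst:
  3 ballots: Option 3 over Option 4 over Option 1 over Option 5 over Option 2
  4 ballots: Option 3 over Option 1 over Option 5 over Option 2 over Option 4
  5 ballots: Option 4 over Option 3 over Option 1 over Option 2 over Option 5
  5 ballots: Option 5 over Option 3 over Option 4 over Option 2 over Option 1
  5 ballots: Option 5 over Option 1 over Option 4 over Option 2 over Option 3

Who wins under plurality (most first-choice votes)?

Option 5

First-place votes: Option 1 0, Option 2 0, Option 3 7, Option 4 5, Option 5 10.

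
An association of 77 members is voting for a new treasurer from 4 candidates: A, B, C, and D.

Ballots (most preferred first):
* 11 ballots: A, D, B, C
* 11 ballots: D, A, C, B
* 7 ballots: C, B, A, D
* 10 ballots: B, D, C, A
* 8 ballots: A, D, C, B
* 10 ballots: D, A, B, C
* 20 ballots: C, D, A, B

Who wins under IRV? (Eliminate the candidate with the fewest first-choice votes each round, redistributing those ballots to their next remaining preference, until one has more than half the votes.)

D

Round 1: A 19, B 10, C 27, D 21. B eliminated.
Round 2: A 19, C 27, D 31. A eliminated.
Round 3: C 27, D 50. D has a majority (≥39).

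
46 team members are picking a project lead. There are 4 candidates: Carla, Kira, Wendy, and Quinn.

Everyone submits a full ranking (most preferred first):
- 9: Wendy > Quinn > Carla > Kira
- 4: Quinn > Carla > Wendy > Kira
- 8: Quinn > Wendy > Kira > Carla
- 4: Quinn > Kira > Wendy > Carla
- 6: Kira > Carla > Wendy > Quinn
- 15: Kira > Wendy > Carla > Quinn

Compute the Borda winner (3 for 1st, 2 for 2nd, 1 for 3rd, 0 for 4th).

Carla: 9×1 + 4×2 + 8×0 + 4×0 + 6×2 + 15×1 = 44
Kira: 9×0 + 4×0 + 8×1 + 4×2 + 6×3 + 15×3 = 79
Wendy: 9×3 + 4×1 + 8×2 + 4×1 + 6×1 + 15×2 = 87
Quinn: 9×2 + 4×3 + 8×3 + 4×3 + 6×0 + 15×0 = 66

Wendy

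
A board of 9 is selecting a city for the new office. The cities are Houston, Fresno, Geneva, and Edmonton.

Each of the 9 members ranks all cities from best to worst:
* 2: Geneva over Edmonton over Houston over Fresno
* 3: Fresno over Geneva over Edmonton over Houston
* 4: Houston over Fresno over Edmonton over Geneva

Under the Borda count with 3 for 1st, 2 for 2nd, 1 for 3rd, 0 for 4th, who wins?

Houston: 2×1 + 3×0 + 4×3 = 14
Fresno: 2×0 + 3×3 + 4×2 = 17
Geneva: 2×3 + 3×2 + 4×0 = 12
Edmonton: 2×2 + 3×1 + 4×1 = 11

Fresno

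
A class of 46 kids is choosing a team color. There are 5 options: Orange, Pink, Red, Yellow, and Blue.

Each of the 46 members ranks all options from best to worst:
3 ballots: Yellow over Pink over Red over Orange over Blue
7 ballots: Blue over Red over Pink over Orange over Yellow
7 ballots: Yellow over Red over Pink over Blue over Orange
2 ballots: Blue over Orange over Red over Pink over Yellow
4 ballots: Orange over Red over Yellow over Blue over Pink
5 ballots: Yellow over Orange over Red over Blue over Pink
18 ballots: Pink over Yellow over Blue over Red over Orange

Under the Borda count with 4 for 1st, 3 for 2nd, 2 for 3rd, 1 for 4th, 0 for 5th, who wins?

Yellow

Orange: 3×1 + 7×1 + 7×0 + 2×3 + 4×4 + 5×3 + 18×0 = 47
Pink: 3×3 + 7×2 + 7×2 + 2×1 + 4×0 + 5×0 + 18×4 = 111
Red: 3×2 + 7×3 + 7×3 + 2×2 + 4×3 + 5×2 + 18×1 = 92
Yellow: 3×4 + 7×0 + 7×4 + 2×0 + 4×2 + 5×4 + 18×3 = 122
Blue: 3×0 + 7×4 + 7×1 + 2×4 + 4×1 + 5×1 + 18×2 = 88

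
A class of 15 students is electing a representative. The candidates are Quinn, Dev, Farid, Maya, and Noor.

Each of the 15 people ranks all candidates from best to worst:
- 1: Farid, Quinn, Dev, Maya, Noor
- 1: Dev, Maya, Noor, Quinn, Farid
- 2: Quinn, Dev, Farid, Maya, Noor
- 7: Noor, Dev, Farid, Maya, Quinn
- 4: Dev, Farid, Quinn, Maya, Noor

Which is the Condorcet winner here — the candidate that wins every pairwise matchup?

Dev

Dev vs Quinn: 12–3
Dev vs Farid: 14–1
Dev vs Maya: 15–0
Dev vs Noor: 8–7
Dev beats every other candidate.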